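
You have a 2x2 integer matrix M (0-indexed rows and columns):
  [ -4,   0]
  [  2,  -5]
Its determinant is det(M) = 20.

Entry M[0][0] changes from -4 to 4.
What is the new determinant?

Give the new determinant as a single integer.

Answer: -20

Derivation:
det is linear in row 0: changing M[0][0] by delta changes det by delta * cofactor(0,0).
Cofactor C_00 = (-1)^(0+0) * minor(0,0) = -5
Entry delta = 4 - -4 = 8
Det delta = 8 * -5 = -40
New det = 20 + -40 = -20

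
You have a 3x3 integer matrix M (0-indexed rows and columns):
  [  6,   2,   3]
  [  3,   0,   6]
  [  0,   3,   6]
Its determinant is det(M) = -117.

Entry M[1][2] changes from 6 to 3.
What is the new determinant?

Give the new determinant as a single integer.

det is linear in row 1: changing M[1][2] by delta changes det by delta * cofactor(1,2).
Cofactor C_12 = (-1)^(1+2) * minor(1,2) = -18
Entry delta = 3 - 6 = -3
Det delta = -3 * -18 = 54
New det = -117 + 54 = -63

Answer: -63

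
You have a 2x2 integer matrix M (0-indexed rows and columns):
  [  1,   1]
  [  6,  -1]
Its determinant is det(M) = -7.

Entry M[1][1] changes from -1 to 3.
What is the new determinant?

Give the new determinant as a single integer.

Answer: -3

Derivation:
det is linear in row 1: changing M[1][1] by delta changes det by delta * cofactor(1,1).
Cofactor C_11 = (-1)^(1+1) * minor(1,1) = 1
Entry delta = 3 - -1 = 4
Det delta = 4 * 1 = 4
New det = -7 + 4 = -3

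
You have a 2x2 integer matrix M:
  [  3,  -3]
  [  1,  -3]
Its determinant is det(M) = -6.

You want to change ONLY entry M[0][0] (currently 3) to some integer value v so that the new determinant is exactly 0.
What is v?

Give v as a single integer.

Answer: 1

Derivation:
det is linear in entry M[0][0]: det = old_det + (v - 3) * C_00
Cofactor C_00 = -3
Want det = 0: -6 + (v - 3) * -3 = 0
  (v - 3) = 6 / -3 = -2
  v = 3 + (-2) = 1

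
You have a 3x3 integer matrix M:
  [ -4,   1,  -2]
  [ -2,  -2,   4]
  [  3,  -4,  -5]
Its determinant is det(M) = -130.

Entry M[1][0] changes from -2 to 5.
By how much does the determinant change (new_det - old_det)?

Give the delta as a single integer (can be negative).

Cofactor C_10 = 13
Entry delta = 5 - -2 = 7
Det delta = entry_delta * cofactor = 7 * 13 = 91

Answer: 91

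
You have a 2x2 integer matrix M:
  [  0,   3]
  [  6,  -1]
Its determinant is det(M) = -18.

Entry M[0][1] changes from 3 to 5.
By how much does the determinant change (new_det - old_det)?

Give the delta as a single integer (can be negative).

Cofactor C_01 = -6
Entry delta = 5 - 3 = 2
Det delta = entry_delta * cofactor = 2 * -6 = -12

Answer: -12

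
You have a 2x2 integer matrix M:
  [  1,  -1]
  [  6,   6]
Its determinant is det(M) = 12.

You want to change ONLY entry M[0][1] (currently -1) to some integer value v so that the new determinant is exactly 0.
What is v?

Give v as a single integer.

Answer: 1

Derivation:
det is linear in entry M[0][1]: det = old_det + (v - -1) * C_01
Cofactor C_01 = -6
Want det = 0: 12 + (v - -1) * -6 = 0
  (v - -1) = -12 / -6 = 2
  v = -1 + (2) = 1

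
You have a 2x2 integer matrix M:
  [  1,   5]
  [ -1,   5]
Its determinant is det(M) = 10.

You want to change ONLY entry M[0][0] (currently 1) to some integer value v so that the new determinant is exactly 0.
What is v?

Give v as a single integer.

det is linear in entry M[0][0]: det = old_det + (v - 1) * C_00
Cofactor C_00 = 5
Want det = 0: 10 + (v - 1) * 5 = 0
  (v - 1) = -10 / 5 = -2
  v = 1 + (-2) = -1

Answer: -1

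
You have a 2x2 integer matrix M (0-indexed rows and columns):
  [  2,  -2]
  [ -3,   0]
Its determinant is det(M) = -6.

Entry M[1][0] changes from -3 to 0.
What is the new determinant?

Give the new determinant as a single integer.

det is linear in row 1: changing M[1][0] by delta changes det by delta * cofactor(1,0).
Cofactor C_10 = (-1)^(1+0) * minor(1,0) = 2
Entry delta = 0 - -3 = 3
Det delta = 3 * 2 = 6
New det = -6 + 6 = 0

Answer: 0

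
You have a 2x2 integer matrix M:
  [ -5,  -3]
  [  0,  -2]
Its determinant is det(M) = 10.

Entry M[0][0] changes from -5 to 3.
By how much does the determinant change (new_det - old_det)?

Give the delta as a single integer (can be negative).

Answer: -16

Derivation:
Cofactor C_00 = -2
Entry delta = 3 - -5 = 8
Det delta = entry_delta * cofactor = 8 * -2 = -16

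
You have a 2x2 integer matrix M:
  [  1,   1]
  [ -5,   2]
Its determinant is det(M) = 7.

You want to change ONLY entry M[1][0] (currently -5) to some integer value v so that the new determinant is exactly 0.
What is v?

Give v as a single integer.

Answer: 2

Derivation:
det is linear in entry M[1][0]: det = old_det + (v - -5) * C_10
Cofactor C_10 = -1
Want det = 0: 7 + (v - -5) * -1 = 0
  (v - -5) = -7 / -1 = 7
  v = -5 + (7) = 2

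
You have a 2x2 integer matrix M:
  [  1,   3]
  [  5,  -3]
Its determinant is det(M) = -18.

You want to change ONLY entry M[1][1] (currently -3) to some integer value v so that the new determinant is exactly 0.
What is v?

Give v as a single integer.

Answer: 15

Derivation:
det is linear in entry M[1][1]: det = old_det + (v - -3) * C_11
Cofactor C_11 = 1
Want det = 0: -18 + (v - -3) * 1 = 0
  (v - -3) = 18 / 1 = 18
  v = -3 + (18) = 15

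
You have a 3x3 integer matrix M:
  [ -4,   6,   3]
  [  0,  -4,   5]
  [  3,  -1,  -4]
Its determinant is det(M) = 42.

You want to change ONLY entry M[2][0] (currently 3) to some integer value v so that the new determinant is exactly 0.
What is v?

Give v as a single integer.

Answer: 2

Derivation:
det is linear in entry M[2][0]: det = old_det + (v - 3) * C_20
Cofactor C_20 = 42
Want det = 0: 42 + (v - 3) * 42 = 0
  (v - 3) = -42 / 42 = -1
  v = 3 + (-1) = 2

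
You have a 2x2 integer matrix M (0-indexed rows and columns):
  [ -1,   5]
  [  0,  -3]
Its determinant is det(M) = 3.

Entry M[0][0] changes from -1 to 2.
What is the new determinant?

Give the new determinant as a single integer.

Answer: -6

Derivation:
det is linear in row 0: changing M[0][0] by delta changes det by delta * cofactor(0,0).
Cofactor C_00 = (-1)^(0+0) * minor(0,0) = -3
Entry delta = 2 - -1 = 3
Det delta = 3 * -3 = -9
New det = 3 + -9 = -6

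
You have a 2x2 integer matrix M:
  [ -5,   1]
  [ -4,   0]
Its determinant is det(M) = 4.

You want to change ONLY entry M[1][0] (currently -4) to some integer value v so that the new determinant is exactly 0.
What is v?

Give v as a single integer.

det is linear in entry M[1][0]: det = old_det + (v - -4) * C_10
Cofactor C_10 = -1
Want det = 0: 4 + (v - -4) * -1 = 0
  (v - -4) = -4 / -1 = 4
  v = -4 + (4) = 0

Answer: 0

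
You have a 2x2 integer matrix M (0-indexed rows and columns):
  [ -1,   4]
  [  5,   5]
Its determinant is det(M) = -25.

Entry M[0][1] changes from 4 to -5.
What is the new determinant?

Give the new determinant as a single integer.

Answer: 20

Derivation:
det is linear in row 0: changing M[0][1] by delta changes det by delta * cofactor(0,1).
Cofactor C_01 = (-1)^(0+1) * minor(0,1) = -5
Entry delta = -5 - 4 = -9
Det delta = -9 * -5 = 45
New det = -25 + 45 = 20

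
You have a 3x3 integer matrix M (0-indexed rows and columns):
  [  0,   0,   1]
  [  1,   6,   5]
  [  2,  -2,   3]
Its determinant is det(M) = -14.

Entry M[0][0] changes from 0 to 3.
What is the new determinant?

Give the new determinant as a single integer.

det is linear in row 0: changing M[0][0] by delta changes det by delta * cofactor(0,0).
Cofactor C_00 = (-1)^(0+0) * minor(0,0) = 28
Entry delta = 3 - 0 = 3
Det delta = 3 * 28 = 84
New det = -14 + 84 = 70

Answer: 70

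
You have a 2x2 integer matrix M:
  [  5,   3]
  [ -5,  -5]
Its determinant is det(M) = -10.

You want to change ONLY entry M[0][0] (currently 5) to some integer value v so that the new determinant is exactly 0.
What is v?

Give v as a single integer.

Answer: 3

Derivation:
det is linear in entry M[0][0]: det = old_det + (v - 5) * C_00
Cofactor C_00 = -5
Want det = 0: -10 + (v - 5) * -5 = 0
  (v - 5) = 10 / -5 = -2
  v = 5 + (-2) = 3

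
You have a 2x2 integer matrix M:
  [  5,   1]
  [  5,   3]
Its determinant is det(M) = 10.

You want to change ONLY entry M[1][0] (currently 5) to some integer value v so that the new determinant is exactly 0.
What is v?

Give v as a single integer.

det is linear in entry M[1][0]: det = old_det + (v - 5) * C_10
Cofactor C_10 = -1
Want det = 0: 10 + (v - 5) * -1 = 0
  (v - 5) = -10 / -1 = 10
  v = 5 + (10) = 15

Answer: 15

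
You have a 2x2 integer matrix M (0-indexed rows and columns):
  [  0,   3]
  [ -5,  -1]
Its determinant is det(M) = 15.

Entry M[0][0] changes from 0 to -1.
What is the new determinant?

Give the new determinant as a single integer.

det is linear in row 0: changing M[0][0] by delta changes det by delta * cofactor(0,0).
Cofactor C_00 = (-1)^(0+0) * minor(0,0) = -1
Entry delta = -1 - 0 = -1
Det delta = -1 * -1 = 1
New det = 15 + 1 = 16

Answer: 16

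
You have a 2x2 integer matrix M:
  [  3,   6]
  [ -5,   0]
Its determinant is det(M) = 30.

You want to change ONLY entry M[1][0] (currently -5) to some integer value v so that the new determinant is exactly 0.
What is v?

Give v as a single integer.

Answer: 0

Derivation:
det is linear in entry M[1][0]: det = old_det + (v - -5) * C_10
Cofactor C_10 = -6
Want det = 0: 30 + (v - -5) * -6 = 0
  (v - -5) = -30 / -6 = 5
  v = -5 + (5) = 0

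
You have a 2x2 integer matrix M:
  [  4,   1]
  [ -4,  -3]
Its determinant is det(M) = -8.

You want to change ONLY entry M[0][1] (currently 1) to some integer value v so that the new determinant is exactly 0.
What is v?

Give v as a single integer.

det is linear in entry M[0][1]: det = old_det + (v - 1) * C_01
Cofactor C_01 = 4
Want det = 0: -8 + (v - 1) * 4 = 0
  (v - 1) = 8 / 4 = 2
  v = 1 + (2) = 3

Answer: 3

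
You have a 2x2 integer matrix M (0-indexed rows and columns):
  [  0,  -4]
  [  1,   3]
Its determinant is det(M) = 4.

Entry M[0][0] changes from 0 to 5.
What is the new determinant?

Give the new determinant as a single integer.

Answer: 19

Derivation:
det is linear in row 0: changing M[0][0] by delta changes det by delta * cofactor(0,0).
Cofactor C_00 = (-1)^(0+0) * minor(0,0) = 3
Entry delta = 5 - 0 = 5
Det delta = 5 * 3 = 15
New det = 4 + 15 = 19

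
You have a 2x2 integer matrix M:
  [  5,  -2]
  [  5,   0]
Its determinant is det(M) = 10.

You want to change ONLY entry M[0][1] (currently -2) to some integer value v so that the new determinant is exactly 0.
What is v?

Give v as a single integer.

Answer: 0

Derivation:
det is linear in entry M[0][1]: det = old_det + (v - -2) * C_01
Cofactor C_01 = -5
Want det = 0: 10 + (v - -2) * -5 = 0
  (v - -2) = -10 / -5 = 2
  v = -2 + (2) = 0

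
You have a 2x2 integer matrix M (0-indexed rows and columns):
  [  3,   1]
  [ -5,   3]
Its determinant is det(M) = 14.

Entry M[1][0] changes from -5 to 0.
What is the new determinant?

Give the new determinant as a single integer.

det is linear in row 1: changing M[1][0] by delta changes det by delta * cofactor(1,0).
Cofactor C_10 = (-1)^(1+0) * minor(1,0) = -1
Entry delta = 0 - -5 = 5
Det delta = 5 * -1 = -5
New det = 14 + -5 = 9

Answer: 9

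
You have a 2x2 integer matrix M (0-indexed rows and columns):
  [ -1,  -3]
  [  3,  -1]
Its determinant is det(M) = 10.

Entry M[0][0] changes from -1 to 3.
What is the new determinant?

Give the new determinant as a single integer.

det is linear in row 0: changing M[0][0] by delta changes det by delta * cofactor(0,0).
Cofactor C_00 = (-1)^(0+0) * minor(0,0) = -1
Entry delta = 3 - -1 = 4
Det delta = 4 * -1 = -4
New det = 10 + -4 = 6

Answer: 6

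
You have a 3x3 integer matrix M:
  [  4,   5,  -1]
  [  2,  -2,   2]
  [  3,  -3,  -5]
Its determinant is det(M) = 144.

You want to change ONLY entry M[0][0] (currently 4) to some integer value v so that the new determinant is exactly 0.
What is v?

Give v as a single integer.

Answer: -5

Derivation:
det is linear in entry M[0][0]: det = old_det + (v - 4) * C_00
Cofactor C_00 = 16
Want det = 0: 144 + (v - 4) * 16 = 0
  (v - 4) = -144 / 16 = -9
  v = 4 + (-9) = -5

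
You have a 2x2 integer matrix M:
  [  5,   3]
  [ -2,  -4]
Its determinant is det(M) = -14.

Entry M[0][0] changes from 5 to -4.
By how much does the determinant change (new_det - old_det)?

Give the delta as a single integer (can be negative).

Answer: 36

Derivation:
Cofactor C_00 = -4
Entry delta = -4 - 5 = -9
Det delta = entry_delta * cofactor = -9 * -4 = 36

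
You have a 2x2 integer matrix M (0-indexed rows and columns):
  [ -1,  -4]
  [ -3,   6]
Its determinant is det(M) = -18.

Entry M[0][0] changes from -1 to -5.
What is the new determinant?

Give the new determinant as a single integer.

Answer: -42

Derivation:
det is linear in row 0: changing M[0][0] by delta changes det by delta * cofactor(0,0).
Cofactor C_00 = (-1)^(0+0) * minor(0,0) = 6
Entry delta = -5 - -1 = -4
Det delta = -4 * 6 = -24
New det = -18 + -24 = -42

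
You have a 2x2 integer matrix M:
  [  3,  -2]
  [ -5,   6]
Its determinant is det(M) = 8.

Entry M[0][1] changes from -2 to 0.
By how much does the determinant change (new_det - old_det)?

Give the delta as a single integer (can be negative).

Answer: 10

Derivation:
Cofactor C_01 = 5
Entry delta = 0 - -2 = 2
Det delta = entry_delta * cofactor = 2 * 5 = 10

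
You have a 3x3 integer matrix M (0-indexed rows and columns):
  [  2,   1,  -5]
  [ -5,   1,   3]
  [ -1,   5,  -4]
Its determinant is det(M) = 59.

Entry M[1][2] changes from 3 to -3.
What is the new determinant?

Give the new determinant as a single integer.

det is linear in row 1: changing M[1][2] by delta changes det by delta * cofactor(1,2).
Cofactor C_12 = (-1)^(1+2) * minor(1,2) = -11
Entry delta = -3 - 3 = -6
Det delta = -6 * -11 = 66
New det = 59 + 66 = 125

Answer: 125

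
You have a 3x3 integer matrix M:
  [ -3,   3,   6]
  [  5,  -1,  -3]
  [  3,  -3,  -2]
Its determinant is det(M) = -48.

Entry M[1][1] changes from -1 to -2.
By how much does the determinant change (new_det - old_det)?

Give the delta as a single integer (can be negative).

Answer: 12

Derivation:
Cofactor C_11 = -12
Entry delta = -2 - -1 = -1
Det delta = entry_delta * cofactor = -1 * -12 = 12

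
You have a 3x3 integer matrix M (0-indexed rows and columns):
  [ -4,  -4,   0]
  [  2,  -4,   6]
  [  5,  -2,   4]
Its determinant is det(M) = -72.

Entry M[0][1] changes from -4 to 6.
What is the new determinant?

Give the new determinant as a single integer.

Answer: 148

Derivation:
det is linear in row 0: changing M[0][1] by delta changes det by delta * cofactor(0,1).
Cofactor C_01 = (-1)^(0+1) * minor(0,1) = 22
Entry delta = 6 - -4 = 10
Det delta = 10 * 22 = 220
New det = -72 + 220 = 148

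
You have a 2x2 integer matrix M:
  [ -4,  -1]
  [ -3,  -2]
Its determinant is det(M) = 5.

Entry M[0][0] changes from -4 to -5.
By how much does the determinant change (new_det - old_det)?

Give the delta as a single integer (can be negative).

Answer: 2

Derivation:
Cofactor C_00 = -2
Entry delta = -5 - -4 = -1
Det delta = entry_delta * cofactor = -1 * -2 = 2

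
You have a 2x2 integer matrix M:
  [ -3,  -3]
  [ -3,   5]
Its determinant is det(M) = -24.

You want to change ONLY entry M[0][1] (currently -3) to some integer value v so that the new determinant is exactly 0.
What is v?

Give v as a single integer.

det is linear in entry M[0][1]: det = old_det + (v - -3) * C_01
Cofactor C_01 = 3
Want det = 0: -24 + (v - -3) * 3 = 0
  (v - -3) = 24 / 3 = 8
  v = -3 + (8) = 5

Answer: 5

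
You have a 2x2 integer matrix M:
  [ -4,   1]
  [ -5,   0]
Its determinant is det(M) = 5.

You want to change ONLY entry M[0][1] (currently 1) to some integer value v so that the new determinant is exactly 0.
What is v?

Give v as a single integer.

det is linear in entry M[0][1]: det = old_det + (v - 1) * C_01
Cofactor C_01 = 5
Want det = 0: 5 + (v - 1) * 5 = 0
  (v - 1) = -5 / 5 = -1
  v = 1 + (-1) = 0

Answer: 0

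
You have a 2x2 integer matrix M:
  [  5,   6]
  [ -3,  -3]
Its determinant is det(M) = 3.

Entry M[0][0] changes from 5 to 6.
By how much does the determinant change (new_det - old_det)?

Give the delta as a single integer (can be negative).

Cofactor C_00 = -3
Entry delta = 6 - 5 = 1
Det delta = entry_delta * cofactor = 1 * -3 = -3

Answer: -3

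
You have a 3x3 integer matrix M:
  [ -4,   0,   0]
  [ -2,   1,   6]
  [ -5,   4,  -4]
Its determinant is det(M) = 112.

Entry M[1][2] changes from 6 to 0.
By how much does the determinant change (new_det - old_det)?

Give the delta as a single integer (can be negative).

Answer: -96

Derivation:
Cofactor C_12 = 16
Entry delta = 0 - 6 = -6
Det delta = entry_delta * cofactor = -6 * 16 = -96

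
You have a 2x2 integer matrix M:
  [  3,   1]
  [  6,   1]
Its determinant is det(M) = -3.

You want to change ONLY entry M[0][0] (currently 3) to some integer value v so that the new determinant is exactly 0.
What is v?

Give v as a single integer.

det is linear in entry M[0][0]: det = old_det + (v - 3) * C_00
Cofactor C_00 = 1
Want det = 0: -3 + (v - 3) * 1 = 0
  (v - 3) = 3 / 1 = 3
  v = 3 + (3) = 6

Answer: 6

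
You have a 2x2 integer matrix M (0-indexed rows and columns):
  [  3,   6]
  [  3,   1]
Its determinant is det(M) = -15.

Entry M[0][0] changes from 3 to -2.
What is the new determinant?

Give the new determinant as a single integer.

det is linear in row 0: changing M[0][0] by delta changes det by delta * cofactor(0,0).
Cofactor C_00 = (-1)^(0+0) * minor(0,0) = 1
Entry delta = -2 - 3 = -5
Det delta = -5 * 1 = -5
New det = -15 + -5 = -20

Answer: -20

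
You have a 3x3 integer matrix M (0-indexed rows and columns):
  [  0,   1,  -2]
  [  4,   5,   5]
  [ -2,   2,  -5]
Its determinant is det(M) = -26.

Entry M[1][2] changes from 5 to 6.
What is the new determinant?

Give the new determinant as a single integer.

det is linear in row 1: changing M[1][2] by delta changes det by delta * cofactor(1,2).
Cofactor C_12 = (-1)^(1+2) * minor(1,2) = -2
Entry delta = 6 - 5 = 1
Det delta = 1 * -2 = -2
New det = -26 + -2 = -28

Answer: -28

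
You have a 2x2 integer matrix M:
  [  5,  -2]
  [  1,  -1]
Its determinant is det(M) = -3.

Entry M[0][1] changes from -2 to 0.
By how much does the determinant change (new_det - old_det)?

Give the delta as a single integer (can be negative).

Answer: -2

Derivation:
Cofactor C_01 = -1
Entry delta = 0 - -2 = 2
Det delta = entry_delta * cofactor = 2 * -1 = -2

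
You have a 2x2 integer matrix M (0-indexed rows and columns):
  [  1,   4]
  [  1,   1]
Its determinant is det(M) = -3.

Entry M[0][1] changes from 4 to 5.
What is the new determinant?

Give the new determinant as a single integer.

Answer: -4

Derivation:
det is linear in row 0: changing M[0][1] by delta changes det by delta * cofactor(0,1).
Cofactor C_01 = (-1)^(0+1) * minor(0,1) = -1
Entry delta = 5 - 4 = 1
Det delta = 1 * -1 = -1
New det = -3 + -1 = -4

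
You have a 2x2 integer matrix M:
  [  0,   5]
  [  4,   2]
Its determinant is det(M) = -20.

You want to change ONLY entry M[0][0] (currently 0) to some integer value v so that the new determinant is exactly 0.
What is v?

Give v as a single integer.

det is linear in entry M[0][0]: det = old_det + (v - 0) * C_00
Cofactor C_00 = 2
Want det = 0: -20 + (v - 0) * 2 = 0
  (v - 0) = 20 / 2 = 10
  v = 0 + (10) = 10

Answer: 10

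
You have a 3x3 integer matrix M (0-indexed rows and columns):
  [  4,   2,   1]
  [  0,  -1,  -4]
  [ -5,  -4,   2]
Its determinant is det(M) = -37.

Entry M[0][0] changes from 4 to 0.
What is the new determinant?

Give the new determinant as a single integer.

det is linear in row 0: changing M[0][0] by delta changes det by delta * cofactor(0,0).
Cofactor C_00 = (-1)^(0+0) * minor(0,0) = -18
Entry delta = 0 - 4 = -4
Det delta = -4 * -18 = 72
New det = -37 + 72 = 35

Answer: 35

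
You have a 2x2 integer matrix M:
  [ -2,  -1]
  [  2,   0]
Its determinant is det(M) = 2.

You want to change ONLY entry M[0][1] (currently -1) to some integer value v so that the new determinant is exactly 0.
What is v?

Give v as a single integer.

det is linear in entry M[0][1]: det = old_det + (v - -1) * C_01
Cofactor C_01 = -2
Want det = 0: 2 + (v - -1) * -2 = 0
  (v - -1) = -2 / -2 = 1
  v = -1 + (1) = 0

Answer: 0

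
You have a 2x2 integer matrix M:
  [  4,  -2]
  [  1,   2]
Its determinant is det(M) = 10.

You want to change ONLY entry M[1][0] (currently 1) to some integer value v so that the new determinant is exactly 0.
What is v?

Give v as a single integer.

Answer: -4

Derivation:
det is linear in entry M[1][0]: det = old_det + (v - 1) * C_10
Cofactor C_10 = 2
Want det = 0: 10 + (v - 1) * 2 = 0
  (v - 1) = -10 / 2 = -5
  v = 1 + (-5) = -4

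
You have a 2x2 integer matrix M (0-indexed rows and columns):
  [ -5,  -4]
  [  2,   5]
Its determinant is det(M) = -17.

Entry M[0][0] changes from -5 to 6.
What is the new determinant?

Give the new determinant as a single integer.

Answer: 38

Derivation:
det is linear in row 0: changing M[0][0] by delta changes det by delta * cofactor(0,0).
Cofactor C_00 = (-1)^(0+0) * minor(0,0) = 5
Entry delta = 6 - -5 = 11
Det delta = 11 * 5 = 55
New det = -17 + 55 = 38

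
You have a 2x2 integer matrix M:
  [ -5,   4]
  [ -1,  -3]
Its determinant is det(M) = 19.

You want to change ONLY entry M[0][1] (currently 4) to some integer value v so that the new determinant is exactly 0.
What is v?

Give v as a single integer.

det is linear in entry M[0][1]: det = old_det + (v - 4) * C_01
Cofactor C_01 = 1
Want det = 0: 19 + (v - 4) * 1 = 0
  (v - 4) = -19 / 1 = -19
  v = 4 + (-19) = -15

Answer: -15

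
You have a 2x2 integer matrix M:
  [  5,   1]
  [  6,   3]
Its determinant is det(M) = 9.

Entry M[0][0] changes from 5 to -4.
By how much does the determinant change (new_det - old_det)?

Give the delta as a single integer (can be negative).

Answer: -27

Derivation:
Cofactor C_00 = 3
Entry delta = -4 - 5 = -9
Det delta = entry_delta * cofactor = -9 * 3 = -27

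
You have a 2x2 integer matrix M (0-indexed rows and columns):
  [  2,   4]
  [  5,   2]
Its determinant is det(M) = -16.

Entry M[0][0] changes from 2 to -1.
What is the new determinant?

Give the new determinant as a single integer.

det is linear in row 0: changing M[0][0] by delta changes det by delta * cofactor(0,0).
Cofactor C_00 = (-1)^(0+0) * minor(0,0) = 2
Entry delta = -1 - 2 = -3
Det delta = -3 * 2 = -6
New det = -16 + -6 = -22

Answer: -22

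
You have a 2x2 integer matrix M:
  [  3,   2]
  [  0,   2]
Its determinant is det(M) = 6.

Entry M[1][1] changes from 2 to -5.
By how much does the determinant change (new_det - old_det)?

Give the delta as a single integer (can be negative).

Answer: -21

Derivation:
Cofactor C_11 = 3
Entry delta = -5 - 2 = -7
Det delta = entry_delta * cofactor = -7 * 3 = -21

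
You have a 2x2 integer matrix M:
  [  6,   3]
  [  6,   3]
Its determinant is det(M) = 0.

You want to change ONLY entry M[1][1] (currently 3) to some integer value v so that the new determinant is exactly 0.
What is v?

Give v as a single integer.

det is linear in entry M[1][1]: det = old_det + (v - 3) * C_11
Cofactor C_11 = 6
Want det = 0: 0 + (v - 3) * 6 = 0
  (v - 3) = 0 / 6 = 0
  v = 3 + (0) = 3

Answer: 3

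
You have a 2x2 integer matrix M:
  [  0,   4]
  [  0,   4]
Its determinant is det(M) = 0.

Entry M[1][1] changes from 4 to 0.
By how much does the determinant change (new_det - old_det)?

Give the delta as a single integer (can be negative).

Answer: 0

Derivation:
Cofactor C_11 = 0
Entry delta = 0 - 4 = -4
Det delta = entry_delta * cofactor = -4 * 0 = 0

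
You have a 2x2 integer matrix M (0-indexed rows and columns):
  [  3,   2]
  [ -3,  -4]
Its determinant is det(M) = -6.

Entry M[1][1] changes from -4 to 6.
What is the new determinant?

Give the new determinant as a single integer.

Answer: 24

Derivation:
det is linear in row 1: changing M[1][1] by delta changes det by delta * cofactor(1,1).
Cofactor C_11 = (-1)^(1+1) * minor(1,1) = 3
Entry delta = 6 - -4 = 10
Det delta = 10 * 3 = 30
New det = -6 + 30 = 24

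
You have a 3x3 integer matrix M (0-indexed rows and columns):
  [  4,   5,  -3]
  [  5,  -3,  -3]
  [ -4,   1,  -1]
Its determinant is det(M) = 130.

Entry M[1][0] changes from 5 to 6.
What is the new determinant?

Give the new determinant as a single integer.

det is linear in row 1: changing M[1][0] by delta changes det by delta * cofactor(1,0).
Cofactor C_10 = (-1)^(1+0) * minor(1,0) = 2
Entry delta = 6 - 5 = 1
Det delta = 1 * 2 = 2
New det = 130 + 2 = 132

Answer: 132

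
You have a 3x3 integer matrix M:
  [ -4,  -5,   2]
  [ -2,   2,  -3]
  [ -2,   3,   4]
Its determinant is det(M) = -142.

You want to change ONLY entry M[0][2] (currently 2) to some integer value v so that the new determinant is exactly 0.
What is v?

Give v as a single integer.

det is linear in entry M[0][2]: det = old_det + (v - 2) * C_02
Cofactor C_02 = -2
Want det = 0: -142 + (v - 2) * -2 = 0
  (v - 2) = 142 / -2 = -71
  v = 2 + (-71) = -69

Answer: -69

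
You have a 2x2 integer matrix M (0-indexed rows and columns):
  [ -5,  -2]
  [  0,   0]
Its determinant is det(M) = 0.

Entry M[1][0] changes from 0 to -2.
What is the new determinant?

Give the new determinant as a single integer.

det is linear in row 1: changing M[1][0] by delta changes det by delta * cofactor(1,0).
Cofactor C_10 = (-1)^(1+0) * minor(1,0) = 2
Entry delta = -2 - 0 = -2
Det delta = -2 * 2 = -4
New det = 0 + -4 = -4

Answer: -4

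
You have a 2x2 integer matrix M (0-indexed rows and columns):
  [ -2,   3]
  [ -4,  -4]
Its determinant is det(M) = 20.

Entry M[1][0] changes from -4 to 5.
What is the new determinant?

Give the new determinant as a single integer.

Answer: -7

Derivation:
det is linear in row 1: changing M[1][0] by delta changes det by delta * cofactor(1,0).
Cofactor C_10 = (-1)^(1+0) * minor(1,0) = -3
Entry delta = 5 - -4 = 9
Det delta = 9 * -3 = -27
New det = 20 + -27 = -7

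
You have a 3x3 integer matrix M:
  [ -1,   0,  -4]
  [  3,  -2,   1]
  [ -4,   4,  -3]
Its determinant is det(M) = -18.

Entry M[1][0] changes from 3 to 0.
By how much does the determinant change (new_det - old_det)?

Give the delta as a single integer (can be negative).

Cofactor C_10 = -16
Entry delta = 0 - 3 = -3
Det delta = entry_delta * cofactor = -3 * -16 = 48

Answer: 48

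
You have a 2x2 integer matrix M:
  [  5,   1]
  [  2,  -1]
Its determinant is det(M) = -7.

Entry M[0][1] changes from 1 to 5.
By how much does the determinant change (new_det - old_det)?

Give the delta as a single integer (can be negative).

Answer: -8

Derivation:
Cofactor C_01 = -2
Entry delta = 5 - 1 = 4
Det delta = entry_delta * cofactor = 4 * -2 = -8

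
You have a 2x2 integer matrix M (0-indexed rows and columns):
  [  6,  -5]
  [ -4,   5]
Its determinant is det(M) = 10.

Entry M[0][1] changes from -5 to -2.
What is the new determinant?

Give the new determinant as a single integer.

Answer: 22

Derivation:
det is linear in row 0: changing M[0][1] by delta changes det by delta * cofactor(0,1).
Cofactor C_01 = (-1)^(0+1) * minor(0,1) = 4
Entry delta = -2 - -5 = 3
Det delta = 3 * 4 = 12
New det = 10 + 12 = 22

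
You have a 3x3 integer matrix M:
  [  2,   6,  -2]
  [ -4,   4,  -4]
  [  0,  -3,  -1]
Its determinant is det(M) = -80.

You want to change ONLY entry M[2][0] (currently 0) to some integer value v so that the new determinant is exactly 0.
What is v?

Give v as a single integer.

det is linear in entry M[2][0]: det = old_det + (v - 0) * C_20
Cofactor C_20 = -16
Want det = 0: -80 + (v - 0) * -16 = 0
  (v - 0) = 80 / -16 = -5
  v = 0 + (-5) = -5

Answer: -5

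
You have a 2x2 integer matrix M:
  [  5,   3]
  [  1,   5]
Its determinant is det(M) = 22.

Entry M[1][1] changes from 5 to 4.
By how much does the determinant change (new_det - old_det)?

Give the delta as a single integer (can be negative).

Answer: -5

Derivation:
Cofactor C_11 = 5
Entry delta = 4 - 5 = -1
Det delta = entry_delta * cofactor = -1 * 5 = -5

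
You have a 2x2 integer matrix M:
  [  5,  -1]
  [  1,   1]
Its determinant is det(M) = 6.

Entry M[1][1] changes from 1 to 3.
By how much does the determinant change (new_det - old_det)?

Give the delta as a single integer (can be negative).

Answer: 10

Derivation:
Cofactor C_11 = 5
Entry delta = 3 - 1 = 2
Det delta = entry_delta * cofactor = 2 * 5 = 10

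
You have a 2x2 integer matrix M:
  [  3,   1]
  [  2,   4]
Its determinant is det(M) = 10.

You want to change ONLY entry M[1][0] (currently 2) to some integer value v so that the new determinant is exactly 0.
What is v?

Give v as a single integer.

det is linear in entry M[1][0]: det = old_det + (v - 2) * C_10
Cofactor C_10 = -1
Want det = 0: 10 + (v - 2) * -1 = 0
  (v - 2) = -10 / -1 = 10
  v = 2 + (10) = 12

Answer: 12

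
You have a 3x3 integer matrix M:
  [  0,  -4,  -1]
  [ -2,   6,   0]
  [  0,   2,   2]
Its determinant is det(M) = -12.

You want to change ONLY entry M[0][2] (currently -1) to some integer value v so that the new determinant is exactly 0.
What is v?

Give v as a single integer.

Answer: -4

Derivation:
det is linear in entry M[0][2]: det = old_det + (v - -1) * C_02
Cofactor C_02 = -4
Want det = 0: -12 + (v - -1) * -4 = 0
  (v - -1) = 12 / -4 = -3
  v = -1 + (-3) = -4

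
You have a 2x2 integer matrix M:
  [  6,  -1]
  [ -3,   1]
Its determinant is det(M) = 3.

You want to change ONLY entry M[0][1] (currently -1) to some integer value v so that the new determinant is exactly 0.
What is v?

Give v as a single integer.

det is linear in entry M[0][1]: det = old_det + (v - -1) * C_01
Cofactor C_01 = 3
Want det = 0: 3 + (v - -1) * 3 = 0
  (v - -1) = -3 / 3 = -1
  v = -1 + (-1) = -2

Answer: -2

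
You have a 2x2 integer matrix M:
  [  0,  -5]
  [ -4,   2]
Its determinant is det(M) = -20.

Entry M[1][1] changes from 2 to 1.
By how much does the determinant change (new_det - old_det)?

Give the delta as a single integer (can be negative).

Cofactor C_11 = 0
Entry delta = 1 - 2 = -1
Det delta = entry_delta * cofactor = -1 * 0 = 0

Answer: 0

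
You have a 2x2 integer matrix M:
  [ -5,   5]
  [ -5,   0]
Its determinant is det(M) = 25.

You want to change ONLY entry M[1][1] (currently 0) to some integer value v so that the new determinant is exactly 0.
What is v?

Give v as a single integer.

Answer: 5

Derivation:
det is linear in entry M[1][1]: det = old_det + (v - 0) * C_11
Cofactor C_11 = -5
Want det = 0: 25 + (v - 0) * -5 = 0
  (v - 0) = -25 / -5 = 5
  v = 0 + (5) = 5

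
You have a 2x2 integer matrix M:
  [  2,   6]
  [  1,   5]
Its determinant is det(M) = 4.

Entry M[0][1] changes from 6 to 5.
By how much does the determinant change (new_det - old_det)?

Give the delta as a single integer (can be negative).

Cofactor C_01 = -1
Entry delta = 5 - 6 = -1
Det delta = entry_delta * cofactor = -1 * -1 = 1

Answer: 1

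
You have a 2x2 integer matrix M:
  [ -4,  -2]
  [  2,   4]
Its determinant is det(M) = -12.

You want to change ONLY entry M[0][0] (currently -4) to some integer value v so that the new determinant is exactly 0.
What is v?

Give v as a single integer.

Answer: -1

Derivation:
det is linear in entry M[0][0]: det = old_det + (v - -4) * C_00
Cofactor C_00 = 4
Want det = 0: -12 + (v - -4) * 4 = 0
  (v - -4) = 12 / 4 = 3
  v = -4 + (3) = -1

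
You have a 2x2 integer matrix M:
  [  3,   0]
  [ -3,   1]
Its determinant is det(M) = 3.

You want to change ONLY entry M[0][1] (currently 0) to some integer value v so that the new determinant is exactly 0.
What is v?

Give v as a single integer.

Answer: -1

Derivation:
det is linear in entry M[0][1]: det = old_det + (v - 0) * C_01
Cofactor C_01 = 3
Want det = 0: 3 + (v - 0) * 3 = 0
  (v - 0) = -3 / 3 = -1
  v = 0 + (-1) = -1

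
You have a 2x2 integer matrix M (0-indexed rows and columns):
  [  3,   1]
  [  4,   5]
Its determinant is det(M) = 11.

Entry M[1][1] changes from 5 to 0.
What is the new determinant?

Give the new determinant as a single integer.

Answer: -4

Derivation:
det is linear in row 1: changing M[1][1] by delta changes det by delta * cofactor(1,1).
Cofactor C_11 = (-1)^(1+1) * minor(1,1) = 3
Entry delta = 0 - 5 = -5
Det delta = -5 * 3 = -15
New det = 11 + -15 = -4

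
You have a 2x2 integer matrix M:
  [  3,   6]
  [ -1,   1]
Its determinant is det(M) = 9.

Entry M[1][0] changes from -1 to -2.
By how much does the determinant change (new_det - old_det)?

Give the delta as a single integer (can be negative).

Cofactor C_10 = -6
Entry delta = -2 - -1 = -1
Det delta = entry_delta * cofactor = -1 * -6 = 6

Answer: 6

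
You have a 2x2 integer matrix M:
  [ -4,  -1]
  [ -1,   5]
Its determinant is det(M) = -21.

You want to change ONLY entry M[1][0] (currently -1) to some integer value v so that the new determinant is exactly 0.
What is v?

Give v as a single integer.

Answer: 20

Derivation:
det is linear in entry M[1][0]: det = old_det + (v - -1) * C_10
Cofactor C_10 = 1
Want det = 0: -21 + (v - -1) * 1 = 0
  (v - -1) = 21 / 1 = 21
  v = -1 + (21) = 20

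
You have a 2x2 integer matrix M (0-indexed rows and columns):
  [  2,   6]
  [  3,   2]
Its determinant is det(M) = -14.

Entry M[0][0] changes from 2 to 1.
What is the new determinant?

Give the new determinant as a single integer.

det is linear in row 0: changing M[0][0] by delta changes det by delta * cofactor(0,0).
Cofactor C_00 = (-1)^(0+0) * minor(0,0) = 2
Entry delta = 1 - 2 = -1
Det delta = -1 * 2 = -2
New det = -14 + -2 = -16

Answer: -16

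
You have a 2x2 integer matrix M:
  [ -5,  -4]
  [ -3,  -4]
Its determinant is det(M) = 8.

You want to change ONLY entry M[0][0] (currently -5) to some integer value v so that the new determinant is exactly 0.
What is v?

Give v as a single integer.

Answer: -3

Derivation:
det is linear in entry M[0][0]: det = old_det + (v - -5) * C_00
Cofactor C_00 = -4
Want det = 0: 8 + (v - -5) * -4 = 0
  (v - -5) = -8 / -4 = 2
  v = -5 + (2) = -3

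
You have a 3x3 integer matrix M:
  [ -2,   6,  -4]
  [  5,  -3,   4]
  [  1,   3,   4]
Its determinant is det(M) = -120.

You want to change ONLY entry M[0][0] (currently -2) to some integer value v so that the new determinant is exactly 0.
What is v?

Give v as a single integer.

Answer: -7

Derivation:
det is linear in entry M[0][0]: det = old_det + (v - -2) * C_00
Cofactor C_00 = -24
Want det = 0: -120 + (v - -2) * -24 = 0
  (v - -2) = 120 / -24 = -5
  v = -2 + (-5) = -7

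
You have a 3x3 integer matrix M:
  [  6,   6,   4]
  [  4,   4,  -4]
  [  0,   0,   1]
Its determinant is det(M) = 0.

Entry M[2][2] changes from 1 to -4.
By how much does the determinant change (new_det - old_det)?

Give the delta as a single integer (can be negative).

Answer: 0

Derivation:
Cofactor C_22 = 0
Entry delta = -4 - 1 = -5
Det delta = entry_delta * cofactor = -5 * 0 = 0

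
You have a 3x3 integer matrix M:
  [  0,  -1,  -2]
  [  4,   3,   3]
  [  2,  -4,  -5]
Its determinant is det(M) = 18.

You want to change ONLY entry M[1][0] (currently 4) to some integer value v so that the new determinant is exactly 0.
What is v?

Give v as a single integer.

Answer: -2

Derivation:
det is linear in entry M[1][0]: det = old_det + (v - 4) * C_10
Cofactor C_10 = 3
Want det = 0: 18 + (v - 4) * 3 = 0
  (v - 4) = -18 / 3 = -6
  v = 4 + (-6) = -2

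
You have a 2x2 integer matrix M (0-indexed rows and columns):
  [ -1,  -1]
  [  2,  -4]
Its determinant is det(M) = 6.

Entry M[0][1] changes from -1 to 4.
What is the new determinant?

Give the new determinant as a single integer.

Answer: -4

Derivation:
det is linear in row 0: changing M[0][1] by delta changes det by delta * cofactor(0,1).
Cofactor C_01 = (-1)^(0+1) * minor(0,1) = -2
Entry delta = 4 - -1 = 5
Det delta = 5 * -2 = -10
New det = 6 + -10 = -4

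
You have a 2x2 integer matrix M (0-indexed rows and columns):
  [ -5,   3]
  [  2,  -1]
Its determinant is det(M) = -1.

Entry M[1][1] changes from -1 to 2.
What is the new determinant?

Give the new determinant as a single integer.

Answer: -16

Derivation:
det is linear in row 1: changing M[1][1] by delta changes det by delta * cofactor(1,1).
Cofactor C_11 = (-1)^(1+1) * minor(1,1) = -5
Entry delta = 2 - -1 = 3
Det delta = 3 * -5 = -15
New det = -1 + -15 = -16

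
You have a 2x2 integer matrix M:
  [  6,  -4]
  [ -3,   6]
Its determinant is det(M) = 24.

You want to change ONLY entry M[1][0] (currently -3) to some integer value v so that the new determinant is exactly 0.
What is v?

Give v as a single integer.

det is linear in entry M[1][0]: det = old_det + (v - -3) * C_10
Cofactor C_10 = 4
Want det = 0: 24 + (v - -3) * 4 = 0
  (v - -3) = -24 / 4 = -6
  v = -3 + (-6) = -9

Answer: -9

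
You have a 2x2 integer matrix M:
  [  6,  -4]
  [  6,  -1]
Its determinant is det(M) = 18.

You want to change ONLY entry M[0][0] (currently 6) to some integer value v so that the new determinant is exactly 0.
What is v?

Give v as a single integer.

Answer: 24

Derivation:
det is linear in entry M[0][0]: det = old_det + (v - 6) * C_00
Cofactor C_00 = -1
Want det = 0: 18 + (v - 6) * -1 = 0
  (v - 6) = -18 / -1 = 18
  v = 6 + (18) = 24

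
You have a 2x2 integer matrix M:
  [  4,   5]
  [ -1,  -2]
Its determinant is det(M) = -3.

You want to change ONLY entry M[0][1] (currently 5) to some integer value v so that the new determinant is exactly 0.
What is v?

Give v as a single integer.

Answer: 8

Derivation:
det is linear in entry M[0][1]: det = old_det + (v - 5) * C_01
Cofactor C_01 = 1
Want det = 0: -3 + (v - 5) * 1 = 0
  (v - 5) = 3 / 1 = 3
  v = 5 + (3) = 8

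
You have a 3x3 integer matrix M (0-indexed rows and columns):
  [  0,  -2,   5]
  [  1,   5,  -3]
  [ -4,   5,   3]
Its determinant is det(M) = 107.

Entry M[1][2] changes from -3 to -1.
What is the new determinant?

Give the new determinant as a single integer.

det is linear in row 1: changing M[1][2] by delta changes det by delta * cofactor(1,2).
Cofactor C_12 = (-1)^(1+2) * minor(1,2) = 8
Entry delta = -1 - -3 = 2
Det delta = 2 * 8 = 16
New det = 107 + 16 = 123

Answer: 123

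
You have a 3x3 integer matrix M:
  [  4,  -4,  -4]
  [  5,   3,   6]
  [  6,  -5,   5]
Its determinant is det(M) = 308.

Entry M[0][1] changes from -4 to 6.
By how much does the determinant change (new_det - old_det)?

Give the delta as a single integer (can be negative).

Answer: 110

Derivation:
Cofactor C_01 = 11
Entry delta = 6 - -4 = 10
Det delta = entry_delta * cofactor = 10 * 11 = 110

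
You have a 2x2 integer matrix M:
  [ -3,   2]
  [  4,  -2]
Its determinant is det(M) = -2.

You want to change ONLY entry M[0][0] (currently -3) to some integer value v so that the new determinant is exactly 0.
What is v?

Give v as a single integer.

Answer: -4

Derivation:
det is linear in entry M[0][0]: det = old_det + (v - -3) * C_00
Cofactor C_00 = -2
Want det = 0: -2 + (v - -3) * -2 = 0
  (v - -3) = 2 / -2 = -1
  v = -3 + (-1) = -4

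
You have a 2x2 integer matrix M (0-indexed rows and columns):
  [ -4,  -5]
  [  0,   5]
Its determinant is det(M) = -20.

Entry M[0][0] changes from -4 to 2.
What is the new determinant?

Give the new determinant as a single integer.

det is linear in row 0: changing M[0][0] by delta changes det by delta * cofactor(0,0).
Cofactor C_00 = (-1)^(0+0) * minor(0,0) = 5
Entry delta = 2 - -4 = 6
Det delta = 6 * 5 = 30
New det = -20 + 30 = 10

Answer: 10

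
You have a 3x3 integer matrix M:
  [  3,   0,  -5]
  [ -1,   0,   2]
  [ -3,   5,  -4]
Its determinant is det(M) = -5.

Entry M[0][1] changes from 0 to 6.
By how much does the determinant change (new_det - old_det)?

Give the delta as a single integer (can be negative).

Cofactor C_01 = -10
Entry delta = 6 - 0 = 6
Det delta = entry_delta * cofactor = 6 * -10 = -60

Answer: -60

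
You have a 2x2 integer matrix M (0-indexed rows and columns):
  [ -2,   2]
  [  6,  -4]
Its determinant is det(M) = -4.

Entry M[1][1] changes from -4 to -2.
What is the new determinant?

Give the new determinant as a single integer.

det is linear in row 1: changing M[1][1] by delta changes det by delta * cofactor(1,1).
Cofactor C_11 = (-1)^(1+1) * minor(1,1) = -2
Entry delta = -2 - -4 = 2
Det delta = 2 * -2 = -4
New det = -4 + -4 = -8

Answer: -8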